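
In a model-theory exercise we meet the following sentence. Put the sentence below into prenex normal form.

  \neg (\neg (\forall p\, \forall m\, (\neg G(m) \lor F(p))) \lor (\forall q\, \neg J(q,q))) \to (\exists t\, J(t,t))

\exists p\, \exists m\, \forall q\, \exists t\, (G(m) \land \neg F(p) \lor \neg J(q,q) \lor J(t,t))

Eliminate → and ↔ using ¬ and ∨.
  \neg \neg (\neg (\forall p\, \forall m\, (\neg G(m) \lor F(p))) \lor (\forall q\, \neg J(q,q))) \lor (\exists t\, J(t,t))
Push ¬ through the quantifiers and connectives to reach negation normal form:
  (\exists p\, \exists m\, (G(m) \land \neg F(p))) \lor (\forall q\, \neg J(q,q)) \lor (\exists t\, J(t,t))
All bound variables are already distinct, so no renaming is needed.
Finally move all quantifiers to the prefix:
  \exists p\, \exists m\, \forall q\, \exists t\, (G(m) \land \neg F(p) \lor \neg J(q,q) \lor J(t,t))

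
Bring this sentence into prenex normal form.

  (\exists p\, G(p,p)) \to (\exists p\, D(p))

Eliminate → and ↔ using ¬ and ∨.
  \neg (\exists p\, G(p,p)) \lor (\exists p\, D(p))
Push ¬ through the quantifiers and connectives to reach negation normal form:
  (\forall p\, \neg G(p,p)) \lor (\exists p\, D(p))
Give each quantifier a distinct variable: p↦z.
  (\forall p\, \neg G(p,p)) \lor (\exists z\, D(z))
Pull the quantifiers to the front (each side's bound variable is not free in the other side):
  \forall p\, \exists z\, (\neg G(p,p) \lor D(z))

\forall p\, \exists z\, (\neg G(p,p) \lor D(z))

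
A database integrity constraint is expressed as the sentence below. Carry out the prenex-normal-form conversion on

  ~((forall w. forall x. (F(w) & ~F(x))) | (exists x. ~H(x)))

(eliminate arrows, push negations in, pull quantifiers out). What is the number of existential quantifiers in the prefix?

2

Drive negations inward (¬∀x A ≡ ∃x ¬A, ¬∃x A ≡ ∀x ¬A, De Morgan for ∧/∨):
  (exists w. exists x. (~F(w) | F(x))) & (forall x. H(x))
Standardize variables apart so no two quantifiers bind the same name: x↦r.
  (exists w. exists x. (~F(w) | F(x))) & (forall r. H(r))
Pull the quantifiers to the front (each side's bound variable is not free in the other side):
  exists w. exists x. forall r. ((~F(w) | F(x)) & H(r))
The prefix is exists w exists x forall r: 1 universal, 2 existential.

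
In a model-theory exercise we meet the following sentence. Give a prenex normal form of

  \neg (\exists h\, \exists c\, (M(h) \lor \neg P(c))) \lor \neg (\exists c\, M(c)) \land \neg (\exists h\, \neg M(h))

\forall h\, \forall c\, \forall r\, \forall q\, (\neg M(h) \land P(c) \lor \neg M(r) \land M(q))

Drive negations inward (¬∀x A ≡ ∃x ¬A, ¬∃x A ≡ ∀x ¬A, De Morgan for ∧/∨):
  (\forall h\, \forall c\, (\neg M(h) \land P(c))) \lor (\forall c\, \neg M(c)) \land (\forall h\, M(h))
Standardize variables apart so no two quantifiers bind the same name: c↦r, h↦q.
  (\forall h\, \forall c\, (\neg M(h) \land P(c))) \lor (\forall r\, \neg M(r)) \land (\forall q\, M(q))
Pull the quantifiers to the front (each side's bound variable is not free in the other side):
  \forall h\, \forall c\, \forall r\, \forall q\, (\neg M(h) \land P(c) \lor \neg M(r) \land M(q))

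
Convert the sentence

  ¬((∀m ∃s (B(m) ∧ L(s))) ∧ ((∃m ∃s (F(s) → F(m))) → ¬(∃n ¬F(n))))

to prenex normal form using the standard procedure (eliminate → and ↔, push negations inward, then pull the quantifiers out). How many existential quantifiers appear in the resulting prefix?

4

First replace A → B with ¬A ∨ B.
  ¬((∀m ∃s (B(m) ∧ L(s))) ∧ (¬(∃m ∃s (¬F(s) ∨ F(m))) ∨ ¬(∃n ¬F(n))))
Move each ¬ inward, flipping quantifiers it crosses:
  (∃m ∀s (¬B(m) ∨ ¬L(s))) ∨ (∃m ∃s (¬F(s) ∨ F(m))) ∧ (∃n ¬F(n))
Give each quantifier a distinct variable: m↦r, s↦p.
  (∃m ∀s (¬B(m) ∨ ¬L(s))) ∨ (∃r ∃p (¬F(p) ∨ F(r))) ∧ (∃n ¬F(n))
Extract every quantifier outward, since the variables are now distinct and don't occur free across branches:
  ∃m ∀s ∃r ∃p ∃n (¬B(m) ∨ ¬L(s) ∨ (¬F(p) ∨ F(r)) ∧ ¬F(n))
The prefix is ∃m ∀s ∃r ∃p ∃n: 1 universal, 4 existential.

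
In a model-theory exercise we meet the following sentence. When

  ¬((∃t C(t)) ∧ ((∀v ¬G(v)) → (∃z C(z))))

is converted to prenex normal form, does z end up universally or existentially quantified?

Rewrite implications/biconditionals: A → B as ¬A ∨ B.
  ¬((∃t C(t)) ∧ (¬(∀v ¬G(v)) ∨ (∃z C(z))))
Push ¬ through the quantifiers and connectives to reach negation normal form:
  (∀t ¬C(t)) ∨ (∀v ¬G(v)) ∧ (∀z ¬C(z))
Pull the quantifiers to the front (each side's bound variable is not free in the other side):
  ∀t ∀v ∀z (¬C(t) ∨ ¬G(v) ∧ ¬C(z))
The quantifier ∃z sits under an odd number of negations (counting the antecedent side of each →), so it flips to ∀z.

universal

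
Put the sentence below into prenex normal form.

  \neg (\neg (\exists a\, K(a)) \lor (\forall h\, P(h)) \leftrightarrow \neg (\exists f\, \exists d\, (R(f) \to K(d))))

Rewrite implications/biconditionals: A → B as ¬A ∨ B; A ↔ B as (¬A ∨ B) ∧ (¬B ∨ A).
  \neg ((\neg (\neg (\exists a\, K(a)) \lor (\forall h\, P(h))) \lor \neg (\exists f\, \exists d\, (\neg R(f) \lor K(d)))) \land (\neg \neg (\exists f\, \exists d\, (\neg R(f) \lor K(d))) \lor \neg (\exists a\, K(a)) \lor (\forall h\, P(h))))
Move each ¬ inward, flipping quantifiers it crosses:
  ((\forall a\, \neg K(a)) \lor (\forall h\, P(h))) \land (\exists f\, \exists d\, (\neg R(f) \lor K(d))) \lor (\forall f\, \forall d\, (R(f) \land \neg K(d))) \land (\exists a\, K(a)) \land (\exists h\, \neg P(h))
Standardize variables apart so no two quantifiers bind the same name: f↦u1, d↦c, a↦x1, h↦w.
  ((\forall a\, \neg K(a)) \lor (\forall h\, P(h))) \land (\exists f\, \exists d\, (\neg R(f) \lor K(d))) \lor (\forall u1\, \forall c\, (R(u1) \land \neg K(c))) \land (\exists x1\, K(x1)) \land (\exists w\, \neg P(w))
Finally move all quantifiers to the prefix:
  \forall a\, \forall h\, \exists f\, \exists d\, \forall u1\, \forall c\, \exists x1\, \exists w\, ((\neg K(a) \lor P(h)) \land (\neg R(f) \lor K(d)) \lor R(u1) \land \neg K(c) \land K(x1) \land \neg P(w))

\forall a\, \forall h\, \exists f\, \exists d\, \forall u1\, \forall c\, \exists x1\, \exists w\, ((\neg K(a) \lor P(h)) \land (\neg R(f) \lor K(d)) \lor R(u1) \land \neg K(c) \land K(x1) \land \neg P(w))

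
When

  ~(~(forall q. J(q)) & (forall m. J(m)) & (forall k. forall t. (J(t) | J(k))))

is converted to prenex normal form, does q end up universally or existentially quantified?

universal

Drive negations inward (¬∀x A ≡ ∃x ¬A, ¬∃x A ≡ ∀x ¬A, De Morgan for ∧/∨):
  (forall q. J(q)) | (exists m. ~J(m)) | (exists k. exists t. (~J(t) & ~J(k)))
All bound variables are already distinct, so no renaming is needed.
Finally move all quantifiers to the prefix:
  forall q. exists m. exists k. exists t. (J(q) | ~J(m) | ~J(t) & ~J(k))
The quantifier forall q sits under an even number of negations, so it remains universal.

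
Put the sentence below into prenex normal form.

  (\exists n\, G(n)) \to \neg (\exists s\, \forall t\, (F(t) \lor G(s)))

Rewrite implications/biconditionals: A → B as ¬A ∨ B.
  \neg (\exists n\, G(n)) \lor \neg (\exists s\, \forall t\, (F(t) \lor G(s)))
Drive negations inward (¬∀x A ≡ ∃x ¬A, ¬∃x A ≡ ∀x ¬A, De Morgan for ∧/∨):
  (\forall n\, \neg G(n)) \lor (\forall s\, \exists t\, (\neg F(t) \land \neg G(s)))
All bound variables are already distinct, so no renaming is needed.
Finally move all quantifiers to the prefix:
  \forall n\, \forall s\, \exists t\, (\neg G(n) \lor \neg F(t) \land \neg G(s))

\forall n\, \forall s\, \exists t\, (\neg G(n) \lor \neg F(t) \land \neg G(s))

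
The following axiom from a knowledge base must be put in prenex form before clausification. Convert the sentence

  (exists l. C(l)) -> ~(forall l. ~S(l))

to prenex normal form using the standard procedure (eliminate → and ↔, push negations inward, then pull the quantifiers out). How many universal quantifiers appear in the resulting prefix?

First replace A → B with ¬A ∨ B.
  ~(exists l. C(l)) | ~(forall l. ~S(l))
Push ¬ through the quantifiers and connectives to reach negation normal form:
  (forall l. ~C(l)) | (exists l. S(l))
Give each quantifier a distinct variable: l↦p.
  (forall l. ~C(l)) | (exists p. S(p))
Extract every quantifier outward, since the variables are now distinct and don't occur free across branches:
  forall l. exists p. (~C(l) | S(p))
The prefix is forall l exists p: 1 universal, 1 existential.

1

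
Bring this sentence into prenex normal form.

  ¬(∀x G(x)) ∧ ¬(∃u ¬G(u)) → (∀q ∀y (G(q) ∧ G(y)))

∀x ∃u ∀q ∀y (G(x) ∨ ¬G(u) ∨ G(q) ∧ G(y))

Eliminate → and ↔ using ¬ and ∨.
  ¬(¬(∀x G(x)) ∧ ¬(∃u ¬G(u))) ∨ (∀q ∀y (G(q) ∧ G(y)))
Push ¬ through the quantifiers and connectives to reach negation normal form:
  (∀x G(x)) ∨ (∃u ¬G(u)) ∨ (∀q ∀y (G(q) ∧ G(y)))
All bound variables are already distinct, so no renaming is needed.
Finally move all quantifiers to the prefix:
  ∀x ∃u ∀q ∀y (G(x) ∨ ¬G(u) ∨ G(q) ∧ G(y))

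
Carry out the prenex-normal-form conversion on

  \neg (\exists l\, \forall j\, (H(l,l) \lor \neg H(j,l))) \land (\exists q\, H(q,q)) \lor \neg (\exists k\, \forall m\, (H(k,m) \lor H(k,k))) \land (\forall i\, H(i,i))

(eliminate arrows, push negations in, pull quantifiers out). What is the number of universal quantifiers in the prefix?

Move each ¬ inward, flipping quantifiers it crosses:
  (\forall l\, \exists j\, (\neg H(l,l) \land H(j,l))) \land (\exists q\, H(q,q)) \lor (\forall k\, \exists m\, (\neg H(k,m) \land \neg H(k,k))) \land (\forall i\, H(i,i))
Pull the quantifiers to the front (each side's bound variable is not free in the other side):
  \forall l\, \exists j\, \exists q\, \forall k\, \exists m\, \forall i\, (\neg H(l,l) \land H(j,l) \land H(q,q) \lor \neg H(k,m) \land \neg H(k,k) \land H(i,i))
The prefix is \forall l \exists j \exists q \forall k \exists m \forall i: 3 universal, 3 existential.

3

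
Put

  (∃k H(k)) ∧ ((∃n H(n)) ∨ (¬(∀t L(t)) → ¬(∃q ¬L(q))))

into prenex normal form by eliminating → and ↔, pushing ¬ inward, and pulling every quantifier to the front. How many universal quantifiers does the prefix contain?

Eliminate → and ↔ using ¬ and ∨.
  (∃k H(k)) ∧ ((∃n H(n)) ∨ ¬¬(∀t L(t)) ∨ ¬(∃q ¬L(q)))
Push ¬ through the quantifiers and connectives to reach negation normal form:
  (∃k H(k)) ∧ ((∃n H(n)) ∨ (∀t L(t)) ∨ (∀q L(q)))
Extract every quantifier outward, since the variables are now distinct and don't occur free across branches:
  ∃k ∃n ∀t ∀q (H(k) ∧ (H(n) ∨ L(t) ∨ L(q)))
The prefix is ∃k ∃n ∀t ∀q: 2 universal, 2 existential.

2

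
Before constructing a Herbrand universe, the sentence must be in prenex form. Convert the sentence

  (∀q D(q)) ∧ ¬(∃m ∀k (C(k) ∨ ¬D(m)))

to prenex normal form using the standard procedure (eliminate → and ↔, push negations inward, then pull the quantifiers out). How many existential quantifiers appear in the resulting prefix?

Drive negations inward (¬∀x A ≡ ∃x ¬A, ¬∃x A ≡ ∀x ¬A, De Morgan for ∧/∨):
  (∀q D(q)) ∧ (∀m ∃k (¬C(k) ∧ D(m)))
Pull the quantifiers to the front (each side's bound variable is not free in the other side):
  ∀q ∀m ∃k (D(q) ∧ ¬C(k) ∧ D(m))
The prefix is ∀q ∀m ∃k: 2 universal, 1 existential.

1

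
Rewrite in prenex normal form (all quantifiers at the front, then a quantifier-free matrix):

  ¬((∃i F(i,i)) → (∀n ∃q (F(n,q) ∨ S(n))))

∃i ∃n ∀q (F(i,i) ∧ ¬F(n,q) ∧ ¬S(n))

Eliminate → and ↔ using ¬ and ∨.
  ¬(¬(∃i F(i,i)) ∨ (∀n ∃q (F(n,q) ∨ S(n))))
Push ¬ through the quantifiers and connectives to reach negation normal form:
  (∃i F(i,i)) ∧ (∃n ∀q (¬F(n,q) ∧ ¬S(n)))
All bound variables are already distinct, so no renaming is needed.
Pull the quantifiers to the front (each side's bound variable is not free in the other side):
  ∃i ∃n ∀q (F(i,i) ∧ ¬F(n,q) ∧ ¬S(n))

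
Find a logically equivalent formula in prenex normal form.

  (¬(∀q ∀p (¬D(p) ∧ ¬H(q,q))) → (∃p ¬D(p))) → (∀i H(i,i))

First replace A → B with ¬A ∨ B.
  ¬(¬¬(∀q ∀p (¬D(p) ∧ ¬H(q,q))) ∨ (∃p ¬D(p))) ∨ (∀i H(i,i))
Move each ¬ inward, flipping quantifiers it crosses:
  (∃q ∃p (D(p) ∨ H(q,q))) ∧ (∀p D(p)) ∨ (∀i H(i,i))
Standardize variables apart so no two quantifiers bind the same name: p↦y.
  (∃q ∃p (D(p) ∨ H(q,q))) ∧ (∀y D(y)) ∨ (∀i H(i,i))
Pull the quantifiers to the front (each side's bound variable is not free in the other side):
  ∃q ∃p ∀y ∀i ((D(p) ∨ H(q,q)) ∧ D(y) ∨ H(i,i))

∃q ∃p ∀y ∀i ((D(p) ∨ H(q,q)) ∧ D(y) ∨ H(i,i))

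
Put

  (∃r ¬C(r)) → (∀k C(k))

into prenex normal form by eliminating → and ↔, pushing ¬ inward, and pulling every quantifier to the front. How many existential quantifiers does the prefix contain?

0

Eliminate → and ↔ using ¬ and ∨.
  ¬(∃r ¬C(r)) ∨ (∀k C(k))
Drive negations inward (¬∀x A ≡ ∃x ¬A, ¬∃x A ≡ ∀x ¬A, De Morgan for ∧/∨):
  (∀r C(r)) ∨ (∀k C(k))
All bound variables are already distinct, so no renaming is needed.
Finally move all quantifiers to the prefix:
  ∀r ∀k (C(r) ∨ C(k))
The prefix is ∀r ∀k: 2 universal, 0 existential.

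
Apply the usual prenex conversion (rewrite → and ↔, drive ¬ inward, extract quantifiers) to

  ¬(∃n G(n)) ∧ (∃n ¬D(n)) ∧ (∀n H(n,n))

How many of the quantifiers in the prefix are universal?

Move each ¬ inward, flipping quantifiers it crosses:
  (∀n ¬G(n)) ∧ (∃n ¬D(n)) ∧ (∀n H(n,n))
Rename bound variables to avoid capture: n↦v1, n↦t.
  (∀n ¬G(n)) ∧ (∃v1 ¬D(v1)) ∧ (∀t H(t,t))
Finally move all quantifiers to the prefix:
  ∀n ∃v1 ∀t (¬G(n) ∧ ¬D(v1) ∧ H(t,t))
The prefix is ∀n ∃v1 ∀t: 2 universal, 1 existential.

2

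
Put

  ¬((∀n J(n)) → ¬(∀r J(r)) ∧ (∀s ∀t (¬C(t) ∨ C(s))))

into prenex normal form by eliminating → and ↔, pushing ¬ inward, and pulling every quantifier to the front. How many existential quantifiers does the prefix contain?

2

Rewrite implications/biconditionals: A → B as ¬A ∨ B.
  ¬(¬(∀n J(n)) ∨ ¬(∀r J(r)) ∧ (∀s ∀t (¬C(t) ∨ C(s))))
Move each ¬ inward, flipping quantifiers it crosses:
  (∀n J(n)) ∧ ((∀r J(r)) ∨ (∃s ∃t (C(t) ∧ ¬C(s))))
Pull the quantifiers to the front (each side's bound variable is not free in the other side):
  ∀n ∀r ∃s ∃t (J(n) ∧ (J(r) ∨ C(t) ∧ ¬C(s)))
The prefix is ∀n ∀r ∃s ∃t: 2 universal, 2 existential.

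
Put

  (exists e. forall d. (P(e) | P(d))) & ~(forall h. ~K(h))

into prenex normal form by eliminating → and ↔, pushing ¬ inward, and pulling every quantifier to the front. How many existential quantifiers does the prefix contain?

2

Drive negations inward (¬∀x A ≡ ∃x ¬A, ¬∃x A ≡ ∀x ¬A, De Morgan for ∧/∨):
  (exists e. forall d. (P(e) | P(d))) & (exists h. K(h))
All bound variables are already distinct, so no renaming is needed.
Extract every quantifier outward, since the variables are now distinct and don't occur free across branches:
  exists e. forall d. exists h. ((P(e) | P(d)) & K(h))
The prefix is exists e forall d exists h: 1 universal, 2 existential.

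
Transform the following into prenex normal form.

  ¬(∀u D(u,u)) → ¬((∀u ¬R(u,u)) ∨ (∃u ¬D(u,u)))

∀u ∃c ∀a (D(u,u) ∨ R(c,c) ∧ D(a,a))

Eliminate → and ↔ using ¬ and ∨.
  ¬¬(∀u D(u,u)) ∨ ¬((∀u ¬R(u,u)) ∨ (∃u ¬D(u,u)))
Drive negations inward (¬∀x A ≡ ∃x ¬A, ¬∃x A ≡ ∀x ¬A, De Morgan for ∧/∨):
  (∀u D(u,u)) ∨ (∃u R(u,u)) ∧ (∀u D(u,u))
Standardize variables apart so no two quantifiers bind the same name: u↦c, u↦a.
  (∀u D(u,u)) ∨ (∃c R(c,c)) ∧ (∀a D(a,a))
Extract every quantifier outward, since the variables are now distinct and don't occur free across branches:
  ∀u ∃c ∀a (D(u,u) ∨ R(c,c) ∧ D(a,a))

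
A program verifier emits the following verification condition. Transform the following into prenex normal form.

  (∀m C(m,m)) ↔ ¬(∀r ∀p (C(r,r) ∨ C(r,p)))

Eliminate → and ↔ using ¬ and ∨; A ↔ B as (¬A ∨ B) ∧ (¬B ∨ A).
  (¬(∀m C(m,m)) ∨ ¬(∀r ∀p (C(r,r) ∨ C(r,p)))) ∧ (¬¬(∀r ∀p (C(r,r) ∨ C(r,p))) ∨ (∀m C(m,m)))
Drive negations inward (¬∀x A ≡ ∃x ¬A, ¬∃x A ≡ ∀x ¬A, De Morgan for ∧/∨):
  ((∃m ¬C(m,m)) ∨ (∃r ∃p (¬C(r,r) ∧ ¬C(r,p)))) ∧ ((∀r ∀p (C(r,r) ∨ C(r,p))) ∨ (∀m C(m,m)))
Standardize variables apart so no two quantifiers bind the same name: r↦u, p↦q, m↦u1.
  ((∃m ¬C(m,m)) ∨ (∃r ∃p (¬C(r,r) ∧ ¬C(r,p)))) ∧ ((∀u ∀q (C(u,u) ∨ C(u,q))) ∨ (∀u1 C(u1,u1)))
Extract every quantifier outward, since the variables are now distinct and don't occur free across branches:
  ∃m ∃r ∃p ∀u ∀q ∀u1 ((¬C(m,m) ∨ ¬C(r,r) ∧ ¬C(r,p)) ∧ (C(u,u) ∨ C(u,q) ∨ C(u1,u1)))

∃m ∃r ∃p ∀u ∀q ∀u1 ((¬C(m,m) ∨ ¬C(r,r) ∧ ¬C(r,p)) ∧ (C(u,u) ∨ C(u,q) ∨ C(u1,u1)))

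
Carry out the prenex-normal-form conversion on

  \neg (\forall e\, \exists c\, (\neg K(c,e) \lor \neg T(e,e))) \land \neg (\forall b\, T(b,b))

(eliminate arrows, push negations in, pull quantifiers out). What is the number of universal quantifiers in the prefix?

Push ¬ through the quantifiers and connectives to reach negation normal form:
  (\exists e\, \forall c\, (K(c,e) \land T(e,e))) \land (\exists b\, \neg T(b,b))
All bound variables are already distinct, so no renaming is needed.
Extract every quantifier outward, since the variables are now distinct and don't occur free across branches:
  \exists e\, \forall c\, \exists b\, (K(c,e) \land T(e,e) \land \neg T(b,b))
The prefix is \exists e \forall c \exists b: 1 universal, 2 existential.

1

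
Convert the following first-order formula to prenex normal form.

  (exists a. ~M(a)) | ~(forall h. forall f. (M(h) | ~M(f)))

exists a. exists h. exists f. (~M(a) | ~M(h) & M(f))

Push ¬ through the quantifiers and connectives to reach negation normal form:
  (exists a. ~M(a)) | (exists h. exists f. (~M(h) & M(f)))
All bound variables are already distinct, so no renaming is needed.
Extract every quantifier outward, since the variables are now distinct and don't occur free across branches:
  exists a. exists h. exists f. (~M(a) | ~M(h) & M(f))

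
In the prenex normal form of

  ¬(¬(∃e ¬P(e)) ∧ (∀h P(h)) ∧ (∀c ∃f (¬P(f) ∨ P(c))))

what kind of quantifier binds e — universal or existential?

existential

Move each ¬ inward, flipping quantifiers it crosses:
  (∃e ¬P(e)) ∨ (∃h ¬P(h)) ∨ (∃c ∀f (P(f) ∧ ¬P(c)))
All bound variables are already distinct, so no renaming is needed.
Finally move all quantifiers to the prefix:
  ∃e ∃h ∃c ∀f (¬P(e) ∨ ¬P(h) ∨ P(f) ∧ ¬P(c))
The quantifier ∃e sits under an even number of negations, so it remains existential.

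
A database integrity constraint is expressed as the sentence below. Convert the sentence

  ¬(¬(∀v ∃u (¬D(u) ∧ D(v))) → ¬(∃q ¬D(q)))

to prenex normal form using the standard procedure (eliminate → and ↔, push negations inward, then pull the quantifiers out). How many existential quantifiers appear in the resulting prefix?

2

Eliminate → and ↔ using ¬ and ∨.
  ¬(¬¬(∀v ∃u (¬D(u) ∧ D(v))) ∨ ¬(∃q ¬D(q)))
Move each ¬ inward, flipping quantifiers it crosses:
  (∃v ∀u (D(u) ∨ ¬D(v))) ∧ (∃q ¬D(q))
Extract every quantifier outward, since the variables are now distinct and don't occur free across branches:
  ∃v ∀u ∃q ((D(u) ∨ ¬D(v)) ∧ ¬D(q))
The prefix is ∃v ∀u ∃q: 1 universal, 2 existential.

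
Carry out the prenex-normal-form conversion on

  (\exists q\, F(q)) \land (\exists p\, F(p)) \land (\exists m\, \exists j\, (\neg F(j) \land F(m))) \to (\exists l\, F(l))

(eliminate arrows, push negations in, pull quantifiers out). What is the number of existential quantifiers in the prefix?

Rewrite implications/biconditionals: A → B as ¬A ∨ B.
  \neg ((\exists q\, F(q)) \land (\exists p\, F(p)) \land (\exists m\, \exists j\, (\neg F(j) \land F(m)))) \lor (\exists l\, F(l))
Drive negations inward (¬∀x A ≡ ∃x ¬A, ¬∃x A ≡ ∀x ¬A, De Morgan for ∧/∨):
  (\forall q\, \neg F(q)) \lor (\forall p\, \neg F(p)) \lor (\forall m\, \forall j\, (F(j) \lor \neg F(m))) \lor (\exists l\, F(l))
All bound variables are already distinct, so no renaming is needed.
Extract every quantifier outward, since the variables are now distinct and don't occur free across branches:
  \forall q\, \forall p\, \forall m\, \forall j\, \exists l\, (\neg F(q) \lor \neg F(p) \lor F(j) \lor \neg F(m) \lor F(l))
The prefix is \forall q \forall p \forall m \forall j \exists l: 4 universal, 1 existential.

1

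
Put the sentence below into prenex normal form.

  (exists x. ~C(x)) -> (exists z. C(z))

forall x. exists z. (C(x) | C(z))

First replace A → B with ¬A ∨ B.
  ~(exists x. ~C(x)) | (exists z. C(z))
Drive negations inward (¬∀x A ≡ ∃x ¬A, ¬∃x A ≡ ∀x ¬A, De Morgan for ∧/∨):
  (forall x. C(x)) | (exists z. C(z))
All bound variables are already distinct, so no renaming is needed.
Extract every quantifier outward, since the variables are now distinct and don't occur free across branches:
  forall x. exists z. (C(x) | C(z))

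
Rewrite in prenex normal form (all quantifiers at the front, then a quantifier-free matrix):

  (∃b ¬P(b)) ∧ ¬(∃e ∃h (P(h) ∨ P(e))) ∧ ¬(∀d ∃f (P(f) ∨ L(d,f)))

Move each ¬ inward, flipping quantifiers it crosses:
  (∃b ¬P(b)) ∧ (∀e ∀h (¬P(h) ∧ ¬P(e))) ∧ (∃d ∀f (¬P(f) ∧ ¬L(d,f)))
All bound variables are already distinct, so no renaming is needed.
Extract every quantifier outward, since the variables are now distinct and don't occur free across branches:
  ∃b ∀e ∀h ∃d ∀f (¬P(b) ∧ ¬P(h) ∧ ¬P(e) ∧ ¬P(f) ∧ ¬L(d,f))

∃b ∀e ∀h ∃d ∀f (¬P(b) ∧ ¬P(h) ∧ ¬P(e) ∧ ¬P(f) ∧ ¬L(d,f))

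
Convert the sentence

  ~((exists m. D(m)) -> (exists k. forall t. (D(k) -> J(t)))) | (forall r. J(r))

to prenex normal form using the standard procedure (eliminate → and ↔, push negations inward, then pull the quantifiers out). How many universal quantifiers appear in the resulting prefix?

2

First replace A → B with ¬A ∨ B.
  ~(~(exists m. D(m)) | (exists k. forall t. (~D(k) | J(t)))) | (forall r. J(r))
Drive negations inward (¬∀x A ≡ ∃x ¬A, ¬∃x A ≡ ∀x ¬A, De Morgan for ∧/∨):
  (exists m. D(m)) & (forall k. exists t. (D(k) & ~J(t))) | (forall r. J(r))
All bound variables are already distinct, so no renaming is needed.
Extract every quantifier outward, since the variables are now distinct and don't occur free across branches:
  exists m. forall k. exists t. forall r. (D(m) & D(k) & ~J(t) | J(r))
The prefix is exists m forall k exists t forall r: 2 universal, 2 existential.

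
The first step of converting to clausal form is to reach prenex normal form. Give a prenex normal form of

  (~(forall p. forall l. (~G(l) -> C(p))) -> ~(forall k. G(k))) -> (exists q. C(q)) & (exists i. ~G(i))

Rewrite implications/biconditionals: A → B as ¬A ∨ B.
  ~(~~(forall p. forall l. (~~G(l) | C(p))) | ~(forall k. G(k))) | (exists q. C(q)) & (exists i. ~G(i))
Push ¬ through the quantifiers and connectives to reach negation normal form:
  (exists p. exists l. (~G(l) & ~C(p))) & (forall k. G(k)) | (exists q. C(q)) & (exists i. ~G(i))
Finally move all quantifiers to the prefix:
  exists p. exists l. forall k. exists q. exists i. (~G(l) & ~C(p) & G(k) | C(q) & ~G(i))

exists p. exists l. forall k. exists q. exists i. (~G(l) & ~C(p) & G(k) | C(q) & ~G(i))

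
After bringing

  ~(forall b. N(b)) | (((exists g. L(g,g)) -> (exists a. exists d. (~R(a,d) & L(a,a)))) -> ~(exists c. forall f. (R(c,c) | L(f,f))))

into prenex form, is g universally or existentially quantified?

existential

First replace A → B with ¬A ∨ B.
  ~(forall b. N(b)) | ~(~(exists g. L(g,g)) | (exists a. exists d. (~R(a,d) & L(a,a)))) | ~(exists c. forall f. (R(c,c) | L(f,f)))
Move each ¬ inward, flipping quantifiers it crosses:
  (exists b. ~N(b)) | (exists g. L(g,g)) & (forall a. forall d. (R(a,d) | ~L(a,a))) | (forall c. exists f. (~R(c,c) & ~L(f,f)))
All bound variables are already distinct, so no renaming is needed.
Finally move all quantifiers to the prefix:
  exists b. exists g. forall a. forall d. forall c. exists f. (~N(b) | L(g,g) & (R(a,d) | ~L(a,a)) | ~R(c,c) & ~L(f,f))
The quantifier exists g sits under an even number of negations (counting the antecedent side of each →), so it remains existential.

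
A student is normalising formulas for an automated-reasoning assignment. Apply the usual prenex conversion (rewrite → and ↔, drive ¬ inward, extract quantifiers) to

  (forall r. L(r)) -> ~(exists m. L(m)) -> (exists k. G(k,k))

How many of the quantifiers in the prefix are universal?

0

Eliminate → and ↔ using ¬ and ∨.
  ~(forall r. L(r)) | ~~(exists m. L(m)) | (exists k. G(k,k))
Drive negations inward (¬∀x A ≡ ∃x ¬A, ¬∃x A ≡ ∀x ¬A, De Morgan for ∧/∨):
  (exists r. ~L(r)) | (exists m. L(m)) | (exists k. G(k,k))
Finally move all quantifiers to the prefix:
  exists r. exists m. exists k. (~L(r) | L(m) | G(k,k))
The prefix is exists r exists m exists k: 0 universal, 3 existential.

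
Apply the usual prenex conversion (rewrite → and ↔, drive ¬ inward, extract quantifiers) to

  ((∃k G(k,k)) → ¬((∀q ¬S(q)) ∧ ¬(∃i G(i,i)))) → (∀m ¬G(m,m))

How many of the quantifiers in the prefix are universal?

Rewrite implications/biconditionals: A → B as ¬A ∨ B.
  ¬(¬(∃k G(k,k)) ∨ ¬((∀q ¬S(q)) ∧ ¬(∃i G(i,i)))) ∨ (∀m ¬G(m,m))
Push ¬ through the quantifiers and connectives to reach negation normal form:
  (∃k G(k,k)) ∧ (∀q ¬S(q)) ∧ (∀i ¬G(i,i)) ∨ (∀m ¬G(m,m))
Pull the quantifiers to the front (each side's bound variable is not free in the other side):
  ∃k ∀q ∀i ∀m (G(k,k) ∧ ¬S(q) ∧ ¬G(i,i) ∨ ¬G(m,m))
The prefix is ∃k ∀q ∀i ∀m: 3 universal, 1 existential.

3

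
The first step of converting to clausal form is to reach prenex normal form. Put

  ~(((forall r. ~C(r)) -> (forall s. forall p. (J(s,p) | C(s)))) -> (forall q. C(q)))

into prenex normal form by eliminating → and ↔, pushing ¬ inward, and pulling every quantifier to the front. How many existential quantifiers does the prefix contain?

2

First replace A → B with ¬A ∨ B.
  ~(~(~(forall r. ~C(r)) | (forall s. forall p. (J(s,p) | C(s)))) | (forall q. C(q)))
Move each ¬ inward, flipping quantifiers it crosses:
  ((exists r. C(r)) | (forall s. forall p. (J(s,p) | C(s)))) & (exists q. ~C(q))
All bound variables are already distinct, so no renaming is needed.
Pull the quantifiers to the front (each side's bound variable is not free in the other side):
  exists r. forall s. forall p. exists q. ((C(r) | J(s,p) | C(s)) & ~C(q))
The prefix is exists r forall s forall p exists q: 2 universal, 2 existential.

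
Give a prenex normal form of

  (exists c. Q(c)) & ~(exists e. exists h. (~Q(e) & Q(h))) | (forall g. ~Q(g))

exists c. forall e. forall h. forall g. (Q(c) & (Q(e) | ~Q(h)) | ~Q(g))

Push ¬ through the quantifiers and connectives to reach negation normal form:
  (exists c. Q(c)) & (forall e. forall h. (Q(e) | ~Q(h))) | (forall g. ~Q(g))
All bound variables are already distinct, so no renaming is needed.
Finally move all quantifiers to the prefix:
  exists c. forall e. forall h. forall g. (Q(c) & (Q(e) | ~Q(h)) | ~Q(g))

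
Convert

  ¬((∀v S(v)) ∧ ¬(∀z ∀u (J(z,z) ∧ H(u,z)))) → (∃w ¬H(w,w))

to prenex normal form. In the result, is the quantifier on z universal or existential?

First replace A → B with ¬A ∨ B.
  ¬¬((∀v S(v)) ∧ ¬(∀z ∀u (J(z,z) ∧ H(u,z)))) ∨ (∃w ¬H(w,w))
Move each ¬ inward, flipping quantifiers it crosses:
  (∀v S(v)) ∧ (∃z ∃u (¬J(z,z) ∨ ¬H(u,z))) ∨ (∃w ¬H(w,w))
All bound variables are already distinct, so no renaming is needed.
Pull the quantifiers to the front (each side's bound variable is not free in the other side):
  ∀v ∃z ∃u ∃w (S(v) ∧ (¬J(z,z) ∨ ¬H(u,z)) ∨ ¬H(w,w))
The quantifier ∀z sits under an odd number of negations (counting the antecedent side of each →), so it flips to ∃z.

existential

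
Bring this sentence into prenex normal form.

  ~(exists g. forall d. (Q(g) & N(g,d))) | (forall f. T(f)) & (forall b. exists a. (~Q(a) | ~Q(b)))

forall g. exists d. forall f. forall b. exists a. (~Q(g) | ~N(g,d) | T(f) & (~Q(a) | ~Q(b)))

Move each ¬ inward, flipping quantifiers it crosses:
  (forall g. exists d. (~Q(g) | ~N(g,d))) | (forall f. T(f)) & (forall b. exists a. (~Q(a) | ~Q(b)))
All bound variables are already distinct, so no renaming is needed.
Pull the quantifiers to the front (each side's bound variable is not free in the other side):
  forall g. exists d. forall f. forall b. exists a. (~Q(g) | ~N(g,d) | T(f) & (~Q(a) | ~Q(b)))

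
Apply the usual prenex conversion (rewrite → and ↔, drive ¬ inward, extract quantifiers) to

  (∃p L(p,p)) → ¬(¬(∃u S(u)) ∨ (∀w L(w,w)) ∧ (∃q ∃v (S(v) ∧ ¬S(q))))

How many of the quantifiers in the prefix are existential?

Eliminate → and ↔ using ¬ and ∨.
  ¬(∃p L(p,p)) ∨ ¬(¬(∃u S(u)) ∨ (∀w L(w,w)) ∧ (∃q ∃v (S(v) ∧ ¬S(q))))
Push ¬ through the quantifiers and connectives to reach negation normal form:
  (∀p ¬L(p,p)) ∨ (∃u S(u)) ∧ ((∃w ¬L(w,w)) ∨ (∀q ∀v (¬S(v) ∨ S(q))))
All bound variables are already distinct, so no renaming is needed.
Finally move all quantifiers to the prefix:
  ∀p ∃u ∃w ∀q ∀v (¬L(p,p) ∨ S(u) ∧ (¬L(w,w) ∨ ¬S(v) ∨ S(q)))
The prefix is ∀p ∃u ∃w ∀q ∀v: 3 universal, 2 existential.

2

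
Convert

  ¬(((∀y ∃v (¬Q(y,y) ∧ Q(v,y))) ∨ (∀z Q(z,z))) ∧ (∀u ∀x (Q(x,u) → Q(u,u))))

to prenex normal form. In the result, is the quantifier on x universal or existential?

existential

First replace A → B with ¬A ∨ B.
  ¬(((∀y ∃v (¬Q(y,y) ∧ Q(v,y))) ∨ (∀z Q(z,z))) ∧ (∀u ∀x (¬Q(x,u) ∨ Q(u,u))))
Drive negations inward (¬∀x A ≡ ∃x ¬A, ¬∃x A ≡ ∀x ¬A, De Morgan for ∧/∨):
  (∃y ∀v (Q(y,y) ∨ ¬Q(v,y))) ∧ (∃z ¬Q(z,z)) ∨ (∃u ∃x (Q(x,u) ∧ ¬Q(u,u)))
All bound variables are already distinct, so no renaming is needed.
Extract every quantifier outward, since the variables are now distinct and don't occur free across branches:
  ∃y ∀v ∃z ∃u ∃x ((Q(y,y) ∨ ¬Q(v,y)) ∧ ¬Q(z,z) ∨ Q(x,u) ∧ ¬Q(u,u))
The quantifier ∀x sits under an odd number of negations (counting the antecedent side of each →), so it flips to ∃x.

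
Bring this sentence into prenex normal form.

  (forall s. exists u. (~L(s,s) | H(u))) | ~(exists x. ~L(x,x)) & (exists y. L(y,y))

forall s. exists u. forall x. exists y. (~L(s,s) | H(u) | L(x,x) & L(y,y))

Move each ¬ inward, flipping quantifiers it crosses:
  (forall s. exists u. (~L(s,s) | H(u))) | (forall x. L(x,x)) & (exists y. L(y,y))
All bound variables are already distinct, so no renaming is needed.
Finally move all quantifiers to the prefix:
  forall s. exists u. forall x. exists y. (~L(s,s) | H(u) | L(x,x) & L(y,y))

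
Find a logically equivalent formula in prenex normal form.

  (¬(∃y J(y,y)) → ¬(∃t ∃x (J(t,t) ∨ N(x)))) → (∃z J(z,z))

∀y ∃t ∃x ∃z (¬J(y,y) ∧ (J(t,t) ∨ N(x)) ∨ J(z,z))

Eliminate → and ↔ using ¬ and ∨.
  ¬(¬¬(∃y J(y,y)) ∨ ¬(∃t ∃x (J(t,t) ∨ N(x)))) ∨ (∃z J(z,z))
Push ¬ through the quantifiers and connectives to reach negation normal form:
  (∀y ¬J(y,y)) ∧ (∃t ∃x (J(t,t) ∨ N(x))) ∨ (∃z J(z,z))
All bound variables are already distinct, so no renaming is needed.
Finally move all quantifiers to the prefix:
  ∀y ∃t ∃x ∃z (¬J(y,y) ∧ (J(t,t) ∨ N(x)) ∨ J(z,z))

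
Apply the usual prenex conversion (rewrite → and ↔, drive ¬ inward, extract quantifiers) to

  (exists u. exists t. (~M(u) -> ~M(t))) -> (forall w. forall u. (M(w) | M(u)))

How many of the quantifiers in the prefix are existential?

Eliminate → and ↔ using ¬ and ∨.
  ~(exists u. exists t. (~~M(u) | ~M(t))) | (forall w. forall u. (M(w) | M(u)))
Push ¬ through the quantifiers and connectives to reach negation normal form:
  (forall u. forall t. (~M(u) & M(t))) | (forall w. forall u. (M(w) | M(u)))
Rename bound variables to avoid capture: u↦p.
  (forall u. forall t. (~M(u) & M(t))) | (forall w. forall p. (M(w) | M(p)))
Extract every quantifier outward, since the variables are now distinct and don't occur free across branches:
  forall u. forall t. forall w. forall p. (~M(u) & M(t) | M(w) | M(p))
The prefix is forall u forall t forall w forall p: 4 universal, 0 existential.

0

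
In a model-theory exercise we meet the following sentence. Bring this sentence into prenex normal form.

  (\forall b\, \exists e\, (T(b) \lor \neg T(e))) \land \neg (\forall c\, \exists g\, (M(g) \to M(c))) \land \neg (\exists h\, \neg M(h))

\forall b\, \exists e\, \exists c\, \forall g\, \forall h\, ((T(b) \lor \neg T(e)) \land M(g) \land \neg M(c) \land M(h))

Rewrite implications/biconditionals: A → B as ¬A ∨ B.
  (\forall b\, \exists e\, (T(b) \lor \neg T(e))) \land \neg (\forall c\, \exists g\, (\neg M(g) \lor M(c))) \land \neg (\exists h\, \neg M(h))
Drive negations inward (¬∀x A ≡ ∃x ¬A, ¬∃x A ≡ ∀x ¬A, De Morgan for ∧/∨):
  (\forall b\, \exists e\, (T(b) \lor \neg T(e))) \land (\exists c\, \forall g\, (M(g) \land \neg M(c))) \land (\forall h\, M(h))
Pull the quantifiers to the front (each side's bound variable is not free in the other side):
  \forall b\, \exists e\, \exists c\, \forall g\, \forall h\, ((T(b) \lor \neg T(e)) \land M(g) \land \neg M(c) \land M(h))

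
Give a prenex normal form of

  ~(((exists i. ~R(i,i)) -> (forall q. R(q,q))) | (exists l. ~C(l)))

exists i. exists q. forall l. (~R(i,i) & ~R(q,q) & C(l))

Rewrite implications/biconditionals: A → B as ¬A ∨ B.
  ~(~(exists i. ~R(i,i)) | (forall q. R(q,q)) | (exists l. ~C(l)))
Move each ¬ inward, flipping quantifiers it crosses:
  (exists i. ~R(i,i)) & (exists q. ~R(q,q)) & (forall l. C(l))
All bound variables are already distinct, so no renaming is needed.
Finally move all quantifiers to the prefix:
  exists i. exists q. forall l. (~R(i,i) & ~R(q,q) & C(l))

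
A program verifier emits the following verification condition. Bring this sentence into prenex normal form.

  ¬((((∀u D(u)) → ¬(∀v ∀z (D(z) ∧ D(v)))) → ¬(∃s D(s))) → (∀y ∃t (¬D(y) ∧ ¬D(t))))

Rewrite implications/biconditionals: A → B as ¬A ∨ B.
  ¬(¬(¬(¬(∀u D(u)) ∨ ¬(∀v ∀z (D(z) ∧ D(v)))) ∨ ¬(∃s D(s))) ∨ (∀y ∃t (¬D(y) ∧ ¬D(t))))
Drive negations inward (¬∀x A ≡ ∃x ¬A, ¬∃x A ≡ ∀x ¬A, De Morgan for ∧/∨):
  ((∀u D(u)) ∧ (∀v ∀z (D(z) ∧ D(v))) ∨ (∀s ¬D(s))) ∧ (∃y ∀t (D(y) ∨ D(t)))
Pull the quantifiers to the front (each side's bound variable is not free in the other side):
  ∀u ∀v ∀z ∀s ∃y ∀t ((D(u) ∧ D(z) ∧ D(v) ∨ ¬D(s)) ∧ (D(y) ∨ D(t)))

∀u ∀v ∀z ∀s ∃y ∀t ((D(u) ∧ D(z) ∧ D(v) ∨ ¬D(s)) ∧ (D(y) ∨ D(t)))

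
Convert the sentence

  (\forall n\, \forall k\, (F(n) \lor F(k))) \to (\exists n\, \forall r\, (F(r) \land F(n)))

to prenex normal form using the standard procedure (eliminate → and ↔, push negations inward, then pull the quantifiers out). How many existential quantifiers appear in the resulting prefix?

Rewrite implications/biconditionals: A → B as ¬A ∨ B.
  \neg (\forall n\, \forall k\, (F(n) \lor F(k))) \lor (\exists n\, \forall r\, (F(r) \land F(n)))
Drive negations inward (¬∀x A ≡ ∃x ¬A, ¬∃x A ≡ ∀x ¬A, De Morgan for ∧/∨):
  (\exists n\, \exists k\, (\neg F(n) \land \neg F(k))) \lor (\exists n\, \forall r\, (F(r) \land F(n)))
Rename bound variables to avoid capture: n↦s.
  (\exists n\, \exists k\, (\neg F(n) \land \neg F(k))) \lor (\exists s\, \forall r\, (F(r) \land F(s)))
Pull the quantifiers to the front (each side's bound variable is not free in the other side):
  \exists n\, \exists k\, \exists s\, \forall r\, (\neg F(n) \land \neg F(k) \lor F(r) \land F(s))
The prefix is \exists n \exists k \exists s \forall r: 1 universal, 3 existential.

3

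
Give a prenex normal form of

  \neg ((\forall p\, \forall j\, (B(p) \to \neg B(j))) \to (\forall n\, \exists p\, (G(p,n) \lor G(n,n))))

First replace A → B with ¬A ∨ B.
  \neg (\neg (\forall p\, \forall j\, (\neg B(p) \lor \neg B(j))) \lor (\forall n\, \exists p\, (G(p,n) \lor G(n,n))))
Move each ¬ inward, flipping quantifiers it crosses:
  (\forall p\, \forall j\, (\neg B(p) \lor \neg B(j))) \land (\exists n\, \forall p\, (\neg G(p,n) \land \neg G(n,n)))
Give each quantifier a distinct variable: p↦v.
  (\forall p\, \forall j\, (\neg B(p) \lor \neg B(j))) \land (\exists n\, \forall v\, (\neg G(v,n) \land \neg G(n,n)))
Extract every quantifier outward, since the variables are now distinct and don't occur free across branches:
  \forall p\, \forall j\, \exists n\, \forall v\, ((\neg B(p) \lor \neg B(j)) \land \neg G(v,n) \land \neg G(n,n))

\forall p\, \forall j\, \exists n\, \forall v\, ((\neg B(p) \lor \neg B(j)) \land \neg G(v,n) \land \neg G(n,n))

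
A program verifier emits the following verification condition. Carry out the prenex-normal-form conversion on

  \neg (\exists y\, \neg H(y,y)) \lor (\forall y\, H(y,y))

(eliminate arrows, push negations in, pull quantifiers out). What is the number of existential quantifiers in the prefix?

0

Drive negations inward (¬∀x A ≡ ∃x ¬A, ¬∃x A ≡ ∀x ¬A, De Morgan for ∧/∨):
  (\forall y\, H(y,y)) \lor (\forall y\, H(y,y))
Give each quantifier a distinct variable: y↦r.
  (\forall y\, H(y,y)) \lor (\forall r\, H(r,r))
Extract every quantifier outward, since the variables are now distinct and don't occur free across branches:
  \forall y\, \forall r\, (H(y,y) \lor H(r,r))
The prefix is \forall y \forall r: 2 universal, 0 existential.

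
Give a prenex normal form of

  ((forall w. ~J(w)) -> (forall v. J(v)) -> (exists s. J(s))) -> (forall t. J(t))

forall w. forall v. forall s. forall t. (~J(w) & J(v) & ~J(s) | J(t))

Rewrite implications/biconditionals: A → B as ¬A ∨ B.
  ~(~(forall w. ~J(w)) | ~(forall v. J(v)) | (exists s. J(s))) | (forall t. J(t))
Drive negations inward (¬∀x A ≡ ∃x ¬A, ¬∃x A ≡ ∀x ¬A, De Morgan for ∧/∨):
  (forall w. ~J(w)) & (forall v. J(v)) & (forall s. ~J(s)) | (forall t. J(t))
Finally move all quantifiers to the prefix:
  forall w. forall v. forall s. forall t. (~J(w) & J(v) & ~J(s) | J(t))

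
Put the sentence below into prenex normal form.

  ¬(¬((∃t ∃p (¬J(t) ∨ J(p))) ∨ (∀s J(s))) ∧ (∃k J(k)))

∃t ∃p ∀s ∀k (¬J(t) ∨ J(p) ∨ J(s) ∨ ¬J(k))

Move each ¬ inward, flipping quantifiers it crosses:
  (∃t ∃p (¬J(t) ∨ J(p))) ∨ (∀s J(s)) ∨ (∀k ¬J(k))
Extract every quantifier outward, since the variables are now distinct and don't occur free across branches:
  ∃t ∃p ∀s ∀k (¬J(t) ∨ J(p) ∨ J(s) ∨ ¬J(k))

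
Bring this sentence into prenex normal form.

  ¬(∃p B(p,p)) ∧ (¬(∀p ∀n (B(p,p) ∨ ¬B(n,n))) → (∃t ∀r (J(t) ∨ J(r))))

∀p ∀z1 ∀n ∃t ∀r (¬B(p,p) ∧ (B(z1,z1) ∨ ¬B(n,n) ∨ J(t) ∨ J(r)))

First replace A → B with ¬A ∨ B.
  ¬(∃p B(p,p)) ∧ (¬¬(∀p ∀n (B(p,p) ∨ ¬B(n,n))) ∨ (∃t ∀r (J(t) ∨ J(r))))
Drive negations inward (¬∀x A ≡ ∃x ¬A, ¬∃x A ≡ ∀x ¬A, De Morgan for ∧/∨):
  (∀p ¬B(p,p)) ∧ ((∀p ∀n (B(p,p) ∨ ¬B(n,n))) ∨ (∃t ∀r (J(t) ∨ J(r))))
Rename bound variables to avoid capture: p↦z1.
  (∀p ¬B(p,p)) ∧ ((∀z1 ∀n (B(z1,z1) ∨ ¬B(n,n))) ∨ (∃t ∀r (J(t) ∨ J(r))))
Finally move all quantifiers to the prefix:
  ∀p ∀z1 ∀n ∃t ∀r (¬B(p,p) ∧ (B(z1,z1) ∨ ¬B(n,n) ∨ J(t) ∨ J(r)))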